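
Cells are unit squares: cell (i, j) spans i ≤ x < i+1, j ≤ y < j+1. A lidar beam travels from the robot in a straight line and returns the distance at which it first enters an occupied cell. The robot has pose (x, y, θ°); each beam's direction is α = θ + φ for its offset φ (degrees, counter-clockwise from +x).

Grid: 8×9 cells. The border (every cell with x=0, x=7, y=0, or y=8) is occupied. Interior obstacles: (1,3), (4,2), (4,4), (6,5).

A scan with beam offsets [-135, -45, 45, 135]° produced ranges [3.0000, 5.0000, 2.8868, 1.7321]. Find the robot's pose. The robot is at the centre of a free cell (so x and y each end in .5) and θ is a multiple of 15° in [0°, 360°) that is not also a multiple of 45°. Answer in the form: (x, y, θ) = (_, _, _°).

Candidates: 38 free-cell centres × 16 headings = 608 poses. Raycast each; keep the one whose scan matches to 4 dp.
  (3.5, 3.5, 240°): beam 1 = 4.6587 ≠ 3.0000 ✗
  (6.5, 2.5, 75°): beam 1 = 1.0000 ≠ 3.0000 ✗
  (2.5, 1.5, 240°): beam 1 = 1.9319 ≠ 3.0000 ✗
  …
  (2.5, 5.5, 75°): r_1=3.0000, r_2=5.0000, r_3=2.8868, r_4=1.7321 — all match ✓
Unique over the lattice → pose = (2.5, 5.5, 75°).

(x, y, θ) = (2.5, 5.5, 75°)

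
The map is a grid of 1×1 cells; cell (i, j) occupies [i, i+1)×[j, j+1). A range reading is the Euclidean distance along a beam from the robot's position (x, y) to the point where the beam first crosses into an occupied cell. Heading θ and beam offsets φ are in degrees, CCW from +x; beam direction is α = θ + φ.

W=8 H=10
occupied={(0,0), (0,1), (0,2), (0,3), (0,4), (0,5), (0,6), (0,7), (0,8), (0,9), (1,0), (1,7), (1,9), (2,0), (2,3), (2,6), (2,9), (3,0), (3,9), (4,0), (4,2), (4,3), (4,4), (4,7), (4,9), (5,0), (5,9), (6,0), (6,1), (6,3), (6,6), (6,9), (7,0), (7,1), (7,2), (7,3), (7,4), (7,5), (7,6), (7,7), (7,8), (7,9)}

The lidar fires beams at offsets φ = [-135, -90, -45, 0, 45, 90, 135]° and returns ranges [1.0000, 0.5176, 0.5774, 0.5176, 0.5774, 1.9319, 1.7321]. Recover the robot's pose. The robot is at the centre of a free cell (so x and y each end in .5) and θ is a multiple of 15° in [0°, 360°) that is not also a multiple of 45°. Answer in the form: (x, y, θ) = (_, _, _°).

(x, y, θ) = (6.5, 8.5, 75°)

Candidates: 38 free-cell centres × 16 headings = 608 poses. Raycast each; keep the one whose scan matches to 4 dp.
  (6.5, 7.5, 165°): beam 1 = 0.5774 ≠ 1.0000 ✗
  (5.5, 3.5, 150°): beam 1 = 0.5176 ≠ 1.0000 ✗
  (3.5, 5.5, 300°): beam 1 = 2.5882 ≠ 1.0000 ✗
  …
  (6.5, 8.5, 75°): r_1=1.0000, r_2=0.5176, r_3=0.5774, r_4=0.5176, r_5=0.5774, r_6=1.9319, r_7=1.7321 — all match ✓
Only this pose fits every beam.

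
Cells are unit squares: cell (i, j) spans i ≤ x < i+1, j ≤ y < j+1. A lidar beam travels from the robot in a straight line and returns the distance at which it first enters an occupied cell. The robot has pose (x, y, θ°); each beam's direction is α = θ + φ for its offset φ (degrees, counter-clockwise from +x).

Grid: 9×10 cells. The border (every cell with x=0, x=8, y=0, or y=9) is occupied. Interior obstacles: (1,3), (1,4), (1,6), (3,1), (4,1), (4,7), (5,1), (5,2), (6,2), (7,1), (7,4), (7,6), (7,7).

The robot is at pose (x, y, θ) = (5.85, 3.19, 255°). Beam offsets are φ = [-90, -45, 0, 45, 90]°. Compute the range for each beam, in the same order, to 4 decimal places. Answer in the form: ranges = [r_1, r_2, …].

ranges = [3.9858, 0.3800, 0.1967, 0.2194, 0.7341]

beam 1: φ=-90°, α=165°
  direction (-0.9659, 0.2588); cell (5,3); t to first gridline: x 0.8800, y 3.1296 (then +1.0353 / +3.8637)
    (4,3) via x @ 0.8800
    (3,3) via x @ 1.9153
    (2,3) via x @ 2.9505
    (2,4) via y @ 3.1296
    (1,4) via x @ 3.9858  # hit
  → r_1 = 3.9858
beam 2: φ=-45°, α=210°
  direction (-0.8660, -0.5000); cell (5,3); t to first gridline: x 0.9815, y 0.3800 (then +1.1547 / +2.0000)
    (5,2) via y @ 0.3800  # hit
  → r_2 = 0.3800
beam 3: φ=0°, α=255°
  direction (-0.2588, -0.9659); cell (5,3); t to first gridline: x 3.2841, y 0.1967 (then +3.8637 / +1.0353)
    (5,2) via y @ 0.1967  # hit
  → r_3 = 0.1967
beam 4: φ=45°, α=300°
  direction (0.5000, -0.8660); cell (5,3); t to first gridline: x 0.3000, y 0.2194 (then +2.0000 / +1.1547)
    (5,2) via y @ 0.2194  # hit
  → r_4 = 0.2194
beam 5: φ=90°, α=345°
  direction (0.9659, -0.2588); cell (5,3); t to first gridline: x 0.1553, y 0.7341 (then +1.0353 / +3.8637)
    (6,3) via x @ 0.1553
    (6,2) via y @ 0.7341  # hit
  → r_5 = 0.7341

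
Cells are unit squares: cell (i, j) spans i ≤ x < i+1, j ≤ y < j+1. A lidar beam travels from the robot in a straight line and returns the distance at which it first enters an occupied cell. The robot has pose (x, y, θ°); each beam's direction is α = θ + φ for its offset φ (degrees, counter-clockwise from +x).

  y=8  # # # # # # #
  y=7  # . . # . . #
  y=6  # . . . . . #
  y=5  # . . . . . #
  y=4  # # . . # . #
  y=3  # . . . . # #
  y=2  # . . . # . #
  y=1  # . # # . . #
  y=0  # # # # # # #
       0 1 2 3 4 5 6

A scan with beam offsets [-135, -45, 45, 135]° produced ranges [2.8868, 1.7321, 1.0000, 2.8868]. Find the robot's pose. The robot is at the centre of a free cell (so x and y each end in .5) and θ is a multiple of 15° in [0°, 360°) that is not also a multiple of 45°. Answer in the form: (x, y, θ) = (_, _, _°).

Candidates: 28 free-cell centres × 16 headings = 448 poses. Raycast each; keep the one whose scan matches to 4 dp.
  (4.5, 6.5, 150°): beam 1 = 1.5529 ≠ 2.8868 ✗
  (2.5, 4.5, 240°): beam 1 = 3.6235 ≠ 2.8868 ✗
  (2.5, 2.5, 195°): beam 1 = 6.3509 ≠ 2.8868 ✗
  (2.5, 3.5, 15°): beam 3 = 5.1962 ≠ 1.0000 ✗
  …
  (3.5, 5.5, 255°): r_1=2.8868, r_2=1.7321, r_3=1.0000, r_4=2.8868 — all match ✓
No second candidate reproduces the full scan.

(x, y, θ) = (3.5, 5.5, 255°)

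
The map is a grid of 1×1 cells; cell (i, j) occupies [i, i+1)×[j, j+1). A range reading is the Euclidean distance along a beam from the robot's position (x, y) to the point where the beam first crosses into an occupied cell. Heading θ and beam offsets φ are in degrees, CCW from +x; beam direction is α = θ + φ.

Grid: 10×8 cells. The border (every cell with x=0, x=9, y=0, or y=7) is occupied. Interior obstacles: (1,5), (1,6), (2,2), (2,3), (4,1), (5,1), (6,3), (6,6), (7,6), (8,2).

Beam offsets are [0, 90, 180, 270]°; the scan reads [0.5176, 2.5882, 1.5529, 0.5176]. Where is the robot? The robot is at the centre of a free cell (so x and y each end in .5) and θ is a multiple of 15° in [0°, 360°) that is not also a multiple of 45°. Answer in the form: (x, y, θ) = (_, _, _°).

The pose lattice has 38·16 = 608 candidates. Test each by forward raycasting.
  (7.5, 3.5, 120°): beam 1 = 2.8868 ≠ 0.5176 ✗
  (3.5, 6.5, 300°): beam 1 = 6.3509 ≠ 0.5176 ✗
  (8.5, 5.5, 330°): beam 1 = 0.5774 ≠ 0.5176 ✗
  (2.5, 1.5, 300°): beam 1 = 0.5774 ≠ 0.5176 ✗
  …
  (8.5, 3.5, 15°): r_1=0.5176, r_2=2.5882, r_3=1.5529, r_4=0.5176 — all match ✓
Unique over the lattice → pose = (8.5, 3.5, 15°).

(x, y, θ) = (8.5, 3.5, 15°)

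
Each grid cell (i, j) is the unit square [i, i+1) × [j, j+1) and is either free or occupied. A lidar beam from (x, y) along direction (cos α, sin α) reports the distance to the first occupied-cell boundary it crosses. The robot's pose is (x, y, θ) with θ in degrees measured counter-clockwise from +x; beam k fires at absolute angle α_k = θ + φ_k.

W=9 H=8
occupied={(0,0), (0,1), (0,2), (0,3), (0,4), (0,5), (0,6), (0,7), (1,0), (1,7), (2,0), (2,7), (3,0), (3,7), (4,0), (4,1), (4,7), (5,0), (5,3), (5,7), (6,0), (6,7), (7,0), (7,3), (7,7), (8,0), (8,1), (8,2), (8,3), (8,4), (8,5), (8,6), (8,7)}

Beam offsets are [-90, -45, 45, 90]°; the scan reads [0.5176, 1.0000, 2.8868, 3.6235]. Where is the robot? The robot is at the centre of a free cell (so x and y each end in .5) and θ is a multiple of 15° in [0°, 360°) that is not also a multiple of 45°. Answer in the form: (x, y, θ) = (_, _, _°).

Candidates: 39 free-cell centres × 16 headings = 624 poses. Raycast each; keep the one whose scan matches to 4 dp.
  (4.5, 4.5, 15°): beam 1 = 3.6235 ≠ 0.5176 ✗
  (2.5, 4.5, 120°): beam 1 = 5.0000 ≠ 0.5176 ✗
  (2.5, 6.5, 330°): beam 1 = 3.0000 ≠ 0.5176 ✗
  (4.5, 5.5, 150°): beam 1 = 1.7321 ≠ 0.5176 ✗
  …
  (1.5, 2.5, 285°): r_1=0.5176, r_2=1.0000, r_3=2.8868, r_4=3.6235 — all match ✓
Unique over the lattice → pose = (1.5, 2.5, 285°).

(x, y, θ) = (1.5, 2.5, 285°)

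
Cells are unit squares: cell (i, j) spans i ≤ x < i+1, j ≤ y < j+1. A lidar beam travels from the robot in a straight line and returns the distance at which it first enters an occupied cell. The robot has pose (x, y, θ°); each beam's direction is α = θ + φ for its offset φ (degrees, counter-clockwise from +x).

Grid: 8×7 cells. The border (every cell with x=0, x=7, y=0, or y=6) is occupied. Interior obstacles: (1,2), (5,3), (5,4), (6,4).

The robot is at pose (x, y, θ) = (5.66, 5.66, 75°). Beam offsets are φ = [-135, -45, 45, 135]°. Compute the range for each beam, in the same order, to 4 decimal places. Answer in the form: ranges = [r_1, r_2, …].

ranges = [0.7621, 0.6800, 0.3926, 5.3200]

beam 1: φ=-135°, α=300°
  d=(0.5000,-0.8660)  start (5,5)  tX=0.6800 tY=0.7621  stride 1/|dx|=2.0000 1/|dy|=1.1547
    cross x-line → (6,5), t=0.6800
    cross y-line → (6,4), t=0.7621 (wall)
  → r_1 = 0.7621
beam 2: φ=-45°, α=30°
  d=(0.8660,0.5000)  start (5,5)  tX=0.3926 tY=0.6800  stride 1/|dx|=1.1547 1/|dy|=2.0000
    cross x-line → (6,5), t=0.3926
    cross y-line → (6,6), t=0.6800 (wall)
  → r_2 = 0.6800
beam 3: φ=45°, α=120°
  d=(-0.5000,0.8660)  start (5,5)  tX=1.3200 tY=0.3926  stride 1/|dx|=2.0000 1/|dy|=1.1547
    cross y-line → (5,6), t=0.3926 (wall)
  → r_3 = 0.3926
beam 4: φ=135°, α=210°
  d=(-0.8660,-0.5000)  start (5,5)  tX=0.7621 tY=1.3200  stride 1/|dx|=1.1547 1/|dy|=2.0000
    cross x-line → (4,5), t=0.7621
    cross y-line → (4,4), t=1.3200
    cross x-line → (3,4), t=1.9168
    cross x-line → (2,4), t=3.0715
    cross y-line → (2,3), t=3.3200
    cross x-line → (1,3), t=4.2262
    cross y-line → (1,2), t=5.3200 (wall)
  → r_4 = 5.3200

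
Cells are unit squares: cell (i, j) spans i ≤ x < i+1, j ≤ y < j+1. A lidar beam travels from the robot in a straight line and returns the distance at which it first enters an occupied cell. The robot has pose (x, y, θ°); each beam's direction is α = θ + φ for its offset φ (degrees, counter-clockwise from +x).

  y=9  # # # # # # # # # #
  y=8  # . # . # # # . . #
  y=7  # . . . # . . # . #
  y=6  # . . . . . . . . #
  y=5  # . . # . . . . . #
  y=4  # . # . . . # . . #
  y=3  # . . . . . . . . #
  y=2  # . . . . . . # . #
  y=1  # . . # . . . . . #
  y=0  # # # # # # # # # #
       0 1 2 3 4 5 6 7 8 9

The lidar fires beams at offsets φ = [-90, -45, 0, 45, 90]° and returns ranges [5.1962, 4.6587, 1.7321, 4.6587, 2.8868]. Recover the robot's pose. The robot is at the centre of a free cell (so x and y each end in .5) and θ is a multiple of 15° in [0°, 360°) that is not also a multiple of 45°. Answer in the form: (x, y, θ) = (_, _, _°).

(x, y, θ) = (4.5, 5.5, 330°)

Candidates: 53 free-cell centres × 16 headings = 848 poses. Raycast each; keep the one whose scan matches to 4 dp.
  (2.5, 7.5, 150°): beam 1 = 0.5774 ≠ 5.1962 ✗
  (8.5, 5.5, 300°): beam 1 = 1.7321 ≠ 5.1962 ✗
  (4.5, 5.5, 75°): beam 1 = 1.9319 ≠ 5.1962 ✗
  (7.5, 3.5, 210°): beam 1 = 1.0000 ≠ 5.1962 ✗
  (2.5, 1.5, 105°): beam 1 = 0.5176 ≠ 5.1962 ✗
  …
  (4.5, 5.5, 330°): r_1=5.1962, r_2=4.6587, r_3=1.7321, r_4=4.6587, r_5=2.8868 — all match ✓
Only this pose fits every beam.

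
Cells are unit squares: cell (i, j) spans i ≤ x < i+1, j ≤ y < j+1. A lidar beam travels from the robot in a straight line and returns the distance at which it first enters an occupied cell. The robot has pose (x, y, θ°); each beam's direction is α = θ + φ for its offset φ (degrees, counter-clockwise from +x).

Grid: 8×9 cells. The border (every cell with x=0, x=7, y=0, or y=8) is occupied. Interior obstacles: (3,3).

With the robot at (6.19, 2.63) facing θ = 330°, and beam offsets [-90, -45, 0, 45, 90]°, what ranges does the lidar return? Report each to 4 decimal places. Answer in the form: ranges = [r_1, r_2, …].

beam 1: φ=-90°, α=240°
  dir = (cos 240°, sin 240°) = (-0.5000, -0.8660); from cell (6,2)
  next x-line at t=0.3800, next y-line at t=0.7275; Δt_x=2.0000, Δt_y=1.1547
    x: enter (5,2) at t=0.3800
    y: enter (5,1) at t=0.7275
    y: enter (5,0) at t=1.8822 ← occupied
  → r_1 = 1.8822
beam 2: φ=-45°, α=285°
  dir = (cos 285°, sin 285°) = (0.2588, -0.9659); from cell (6,2)
  next x-line at t=3.1296, next y-line at t=0.6522; Δt_x=3.8637, Δt_y=1.0353
    y: enter (6,1) at t=0.6522
    y: enter (6,0) at t=1.6875 ← occupied
  → r_2 = 1.6875
beam 3: φ=0°, α=330°
  dir = (cos 330°, sin 330°) = (0.8660, -0.5000); from cell (6,2)
  next x-line at t=0.9353, next y-line at t=1.2600; Δt_x=1.1547, Δt_y=2.0000
    x: enter (7,2) at t=0.9353 ← occupied
  → r_3 = 0.9353
beam 4: φ=45°, α=15°
  dir = (cos 15°, sin 15°) = (0.9659, 0.2588); from cell (6,2)
  next x-line at t=0.8386, next y-line at t=1.4296; Δt_x=1.0353, Δt_y=3.8637
    x: enter (7,2) at t=0.8386 ← occupied
  → r_4 = 0.8386
beam 5: φ=90°, α=60°
  dir = (cos 60°, sin 60°) = (0.5000, 0.8660); from cell (6,2)
  next x-line at t=1.6200, next y-line at t=0.4272; Δt_x=2.0000, Δt_y=1.1547
    y: enter (6,3) at t=0.4272
    y: enter (6,4) at t=1.5819
    x: enter (7,4) at t=1.6200 ← occupied
  → r_5 = 1.6200

ranges = [1.8822, 1.6875, 0.9353, 0.8386, 1.6200]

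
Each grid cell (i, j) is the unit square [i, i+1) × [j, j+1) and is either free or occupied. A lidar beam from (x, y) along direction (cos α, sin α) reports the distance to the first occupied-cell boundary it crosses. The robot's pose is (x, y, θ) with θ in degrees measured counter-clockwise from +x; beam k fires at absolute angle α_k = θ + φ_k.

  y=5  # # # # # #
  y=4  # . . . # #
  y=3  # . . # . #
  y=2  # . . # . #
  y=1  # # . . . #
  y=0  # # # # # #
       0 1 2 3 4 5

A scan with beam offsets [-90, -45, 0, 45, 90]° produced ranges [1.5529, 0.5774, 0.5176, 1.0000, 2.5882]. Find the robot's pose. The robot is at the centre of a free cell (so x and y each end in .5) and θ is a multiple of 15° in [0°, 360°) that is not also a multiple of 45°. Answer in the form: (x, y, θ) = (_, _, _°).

Candidates: 12 free-cell centres × 16 headings = 192 poses. Raycast each; keep the one whose scan matches to 4 dp.
  (4.5, 3.5, 30°): beam 1 = 1.0000 ≠ 1.5529 ✗
  (2.5, 1.5, 240°): beam 1 = 0.5774 ≠ 1.5529 ✗
  (3.5, 1.5, 15°): beam 1 = 0.5176 ≠ 1.5529 ✗
  (2.5, 4.5, 210°): beam 1 = 0.5774 ≠ 1.5529 ✗
  …
  (2.5, 2.5, 15°): r_1=1.5529, r_2=0.5774, r_3=0.5176, r_4=1.0000, r_5=2.5882 — all match ✓
No second candidate reproduces the full scan.

(x, y, θ) = (2.5, 2.5, 15°)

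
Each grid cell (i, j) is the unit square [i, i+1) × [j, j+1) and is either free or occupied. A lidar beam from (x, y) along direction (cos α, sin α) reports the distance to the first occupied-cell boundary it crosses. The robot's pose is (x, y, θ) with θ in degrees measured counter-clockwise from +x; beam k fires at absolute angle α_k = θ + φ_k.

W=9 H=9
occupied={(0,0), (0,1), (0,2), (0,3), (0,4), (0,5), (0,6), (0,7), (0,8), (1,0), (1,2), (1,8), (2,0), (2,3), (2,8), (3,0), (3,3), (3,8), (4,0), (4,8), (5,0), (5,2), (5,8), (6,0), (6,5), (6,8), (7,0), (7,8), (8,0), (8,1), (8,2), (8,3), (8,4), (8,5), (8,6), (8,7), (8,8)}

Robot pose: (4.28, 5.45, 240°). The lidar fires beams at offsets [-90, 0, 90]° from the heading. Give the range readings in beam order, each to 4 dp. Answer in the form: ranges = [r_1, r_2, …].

ranges = [3.7874, 1.6743, 4.2955]

beam 1: φ=-90°, α=150°
  direction (-0.8660, 0.5000); cell (4,5); t to first gridline: x 0.3233, y 1.1000 (then +1.1547 / +2.0000)
    (3,5) via x @ 0.3233
    (3,6) via y @ 1.1000
    (2,6) via x @ 1.4780
    (1,6) via x @ 2.6327
    (1,7) via y @ 3.1000
    (0,7) via x @ 3.7874  # hit
  → r_1 = 3.7874
beam 2: φ=0°, α=240°
  direction (-0.5000, -0.8660); cell (4,5); t to first gridline: x 0.5600, y 0.5196 (then +2.0000 / +1.1547)
    (4,4) via y @ 0.5196
    (3,4) via x @ 0.5600
    (3,3) via y @ 1.6743  # hit
  → r_2 = 1.6743
beam 3: φ=90°, α=330°
  direction (0.8660, -0.5000); cell (4,5); t to first gridline: x 0.8314, y 0.9000 (then +1.1547 / +2.0000)
    (5,5) via x @ 0.8314
    (5,4) via y @ 0.9000
    (6,4) via x @ 1.9861
    (6,3) via y @ 2.9000
    (7,3) via x @ 3.1408
    (8,3) via x @ 4.2955  # hit
  → r_3 = 4.2955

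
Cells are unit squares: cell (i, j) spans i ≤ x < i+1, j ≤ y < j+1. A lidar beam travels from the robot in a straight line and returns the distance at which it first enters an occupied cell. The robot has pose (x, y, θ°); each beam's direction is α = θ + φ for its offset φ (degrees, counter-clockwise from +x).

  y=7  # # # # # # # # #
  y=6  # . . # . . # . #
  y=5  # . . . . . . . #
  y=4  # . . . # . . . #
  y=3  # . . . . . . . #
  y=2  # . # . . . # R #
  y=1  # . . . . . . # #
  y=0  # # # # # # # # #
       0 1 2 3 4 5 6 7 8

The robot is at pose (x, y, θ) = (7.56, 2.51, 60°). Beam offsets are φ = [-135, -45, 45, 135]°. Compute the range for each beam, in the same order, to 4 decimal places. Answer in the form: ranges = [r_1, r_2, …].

ranges = [0.5280, 0.4555, 3.6131, 0.5798]

beam 1: φ=-135°, α=285°
  dir = (cos 285°, sin 285°) = (0.2588, -0.9659); from cell (7,2)
  next x-line at t=1.7000, next y-line at t=0.5280; Δt_x=3.8637, Δt_y=1.0353
    y: enter (7,1) at t=0.5280 ← occupied
  → r_1 = 0.5280
beam 2: φ=-45°, α=15°
  dir = (cos 15°, sin 15°) = (0.9659, 0.2588); from cell (7,2)
  next x-line at t=0.4555, next y-line at t=1.8932; Δt_x=1.0353, Δt_y=3.8637
    x: enter (8,2) at t=0.4555 ← occupied
  → r_2 = 0.4555
beam 3: φ=45°, α=105°
  dir = (cos 105°, sin 105°) = (-0.2588, 0.9659); from cell (7,2)
  next x-line at t=2.1637, next y-line at t=0.5073; Δt_x=3.8637, Δt_y=1.0353
    y: enter (7,3) at t=0.5073
    y: enter (7,4) at t=1.5426
    x: enter (6,4) at t=2.1637
    y: enter (6,5) at t=2.5778
    y: enter (6,6) at t=3.6131 ← occupied
  → r_3 = 3.6131
beam 4: φ=135°, α=195°
  dir = (cos 195°, sin 195°) = (-0.9659, -0.2588); from cell (7,2)
  next x-line at t=0.5798, next y-line at t=1.9705; Δt_x=1.0353, Δt_y=3.8637
    x: enter (6,2) at t=0.5798 ← occupied
  → r_4 = 0.5798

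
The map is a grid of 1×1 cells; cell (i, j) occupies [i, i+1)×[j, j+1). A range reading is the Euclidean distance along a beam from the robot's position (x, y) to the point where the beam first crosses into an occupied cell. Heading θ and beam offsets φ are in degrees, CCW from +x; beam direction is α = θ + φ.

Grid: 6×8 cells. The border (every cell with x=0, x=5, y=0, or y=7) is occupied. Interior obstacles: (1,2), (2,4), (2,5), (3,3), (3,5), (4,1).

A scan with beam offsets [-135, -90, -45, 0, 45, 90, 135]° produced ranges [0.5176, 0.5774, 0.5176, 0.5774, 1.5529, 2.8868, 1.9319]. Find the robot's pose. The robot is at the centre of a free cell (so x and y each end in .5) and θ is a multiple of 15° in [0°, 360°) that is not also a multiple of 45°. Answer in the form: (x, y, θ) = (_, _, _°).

(x, y, θ) = (3.5, 1.5, 30°)

Candidates: 18 free-cell centres × 16 headings = 288 poses. Raycast each; keep the one whose scan matches to 4 dp.
  (3.5, 6.5, 75°): beam 1 = 0.5774 ≠ 0.5176 ✗
  (1.5, 1.5, 15°): beam 1 = 0.5774 ≠ 0.5176 ✗
  (1.5, 6.5, 210°): beam 5 = 1.9319 ≠ 1.5529 ✗
  (4.5, 2.5, 285°): beam 1 = 1.0000 ≠ 0.5176 ✗
  …
  (3.5, 1.5, 30°): r_1=0.5176, r_2=0.5774, r_3=0.5176, r_4=0.5774, r_5=1.5529, r_6=2.8868, r_7=1.9319 — all match ✓
Only this pose fits every beam.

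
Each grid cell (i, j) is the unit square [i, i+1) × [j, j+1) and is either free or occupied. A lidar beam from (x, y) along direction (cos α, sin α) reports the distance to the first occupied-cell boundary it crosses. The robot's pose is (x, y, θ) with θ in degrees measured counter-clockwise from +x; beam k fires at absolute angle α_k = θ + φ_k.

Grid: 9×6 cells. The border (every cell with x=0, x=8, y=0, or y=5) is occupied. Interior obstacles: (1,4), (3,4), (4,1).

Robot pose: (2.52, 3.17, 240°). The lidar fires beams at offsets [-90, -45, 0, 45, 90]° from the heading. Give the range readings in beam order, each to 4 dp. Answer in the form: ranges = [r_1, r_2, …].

ranges = [1.6600, 1.5736, 2.5057, 2.2465, 2.3400]

beam 1: φ=-90°, α=150°
  cosα=-0.8660 sinα=0.5000 | (2,3) | tMaxX 0.6004 tMaxY 1.6600 | tΔX 1.1547 tΔY 2.0000
    t=0.6004 [x] (1,3)
    t=1.6600 [y] (1,4) — stop
  → r_1 = 1.6600
beam 2: φ=-45°, α=195°
  cosα=-0.9659 sinα=-0.2588 | (2,3) | tMaxX 0.5383 tMaxY 0.6568 | tΔX 1.0353 tΔY 3.8637
    t=0.5383 [x] (1,3)
    t=0.6568 [y] (1,2)
    t=1.5736 [x] (0,2) — stop
  → r_2 = 1.5736
beam 3: φ=0°, α=240°
  cosα=-0.5000 sinα=-0.8660 | (2,3) | tMaxX 1.0400 tMaxY 0.1963 | tΔX 2.0000 tΔY 1.1547
    t=0.1963 [y] (2,2)
    t=1.0400 [x] (1,2)
    t=1.3510 [y] (1,1)
    t=2.5057 [y] (1,0) — stop
  → r_3 = 2.5057
beam 4: φ=45°, α=285°
  cosα=0.2588 sinα=-0.9659 | (2,3) | tMaxX 1.8546 tMaxY 0.1760 | tΔX 3.8637 tΔY 1.0353
    t=0.1760 [y] (2,2)
    t=1.2113 [y] (2,1)
    t=1.8546 [x] (3,1)
    t=2.2465 [y] (3,0) — stop
  → r_4 = 2.2465
beam 5: φ=90°, α=330°
  cosα=0.8660 sinα=-0.5000 | (2,3) | tMaxX 0.5543 tMaxY 0.3400 | tΔX 1.1547 tΔY 2.0000
    t=0.3400 [y] (2,2)
    t=0.5543 [x] (3,2)
    t=1.7090 [x] (4,2)
    t=2.3400 [y] (4,1) — stop
  → r_5 = 2.3400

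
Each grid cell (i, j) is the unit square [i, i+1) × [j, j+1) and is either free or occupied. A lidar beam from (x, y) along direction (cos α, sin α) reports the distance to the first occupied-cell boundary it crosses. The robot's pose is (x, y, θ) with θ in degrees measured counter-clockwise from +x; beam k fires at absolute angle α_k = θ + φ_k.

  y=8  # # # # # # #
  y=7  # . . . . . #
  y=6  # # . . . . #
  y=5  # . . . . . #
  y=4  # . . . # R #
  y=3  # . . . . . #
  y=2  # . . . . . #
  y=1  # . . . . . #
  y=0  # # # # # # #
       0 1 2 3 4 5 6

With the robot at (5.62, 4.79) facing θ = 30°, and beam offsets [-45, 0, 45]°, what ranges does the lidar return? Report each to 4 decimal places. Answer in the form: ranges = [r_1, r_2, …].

ranges = [0.3934, 0.4388, 1.4682]

beam 1: φ=-45°, α=345°
  direction (0.9659, -0.2588); cell (5,4); t to first gridline: x 0.3934, y 3.0523 (then +1.0353 / +3.8637)
    (6,4) via x @ 0.3934  # hit
  → r_1 = 0.3934
beam 2: φ=0°, α=30°
  direction (0.8660, 0.5000); cell (5,4); t to first gridline: x 0.4388, y 0.4200 (then +1.1547 / +2.0000)
    (5,5) via y @ 0.4200
    (6,5) via x @ 0.4388  # hit
  → r_2 = 0.4388
beam 3: φ=45°, α=75°
  direction (0.2588, 0.9659); cell (5,4); t to first gridline: x 1.4682, y 0.2174 (then +3.8637 / +1.0353)
    (5,5) via y @ 0.2174
    (5,6) via y @ 1.2527
    (6,6) via x @ 1.4682  # hit
  → r_3 = 1.4682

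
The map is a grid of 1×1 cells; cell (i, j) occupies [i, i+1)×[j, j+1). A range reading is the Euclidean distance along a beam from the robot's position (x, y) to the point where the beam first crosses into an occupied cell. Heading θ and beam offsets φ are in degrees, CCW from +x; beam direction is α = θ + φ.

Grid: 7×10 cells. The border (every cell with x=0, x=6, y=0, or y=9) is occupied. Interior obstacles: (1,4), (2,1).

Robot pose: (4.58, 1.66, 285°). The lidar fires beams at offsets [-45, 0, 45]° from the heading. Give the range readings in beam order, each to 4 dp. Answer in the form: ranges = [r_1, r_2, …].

beam 1: φ=-45°, α=240°
  cosα=-0.5000 sinα=-0.8660 | (4,1) | tMaxX 1.1600 tMaxY 0.7621 | tΔX 2.0000 tΔY 1.1547
    t=0.7621 [y] (4,0) — stop
  → r_1 = 0.7621
beam 2: φ=0°, α=285°
  cosα=0.2588 sinα=-0.9659 | (4,1) | tMaxX 1.6228 tMaxY 0.6833 | tΔX 3.8637 tΔY 1.0353
    t=0.6833 [y] (4,0) — stop
  → r_2 = 0.6833
beam 3: φ=45°, α=330°
  cosα=0.8660 sinα=-0.5000 | (4,1) | tMaxX 0.4850 tMaxY 1.3200 | tΔX 1.1547 tΔY 2.0000
    t=0.4850 [x] (5,1)
    t=1.3200 [y] (5,0) — stop
  → r_3 = 1.3200

ranges = [0.7621, 0.6833, 1.3200]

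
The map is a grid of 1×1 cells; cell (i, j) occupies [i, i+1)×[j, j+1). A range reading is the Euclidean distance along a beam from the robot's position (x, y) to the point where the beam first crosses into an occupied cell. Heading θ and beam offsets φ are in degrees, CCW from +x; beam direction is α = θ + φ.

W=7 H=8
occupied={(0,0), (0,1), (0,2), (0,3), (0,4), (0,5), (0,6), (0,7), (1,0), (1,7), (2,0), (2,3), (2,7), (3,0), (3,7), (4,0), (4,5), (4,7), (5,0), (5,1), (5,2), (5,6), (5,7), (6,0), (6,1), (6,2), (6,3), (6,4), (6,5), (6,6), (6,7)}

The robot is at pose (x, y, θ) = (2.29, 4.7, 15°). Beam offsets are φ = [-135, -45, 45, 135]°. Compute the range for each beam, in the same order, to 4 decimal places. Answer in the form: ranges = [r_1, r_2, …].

ranges = [2.5800, 3.4000, 2.6558, 1.4896]

beam 1: φ=-135°, α=240°
  d=(-0.5000,-0.8660)  start (2,4)  tX=0.5800 tY=0.8083  stride 1/|dx|=2.0000 1/|dy|=1.1547
    cross x-line → (1,4), t=0.5800
    cross y-line → (1,3), t=0.8083
    cross y-line → (1,2), t=1.9630
    cross x-line → (0,2), t=2.5800 (wall)
  → r_1 = 2.5800
beam 2: φ=-45°, α=330°
  d=(0.8660,-0.5000)  start (2,4)  tX=0.8198 tY=1.4000  stride 1/|dx|=1.1547 1/|dy|=2.0000
    cross x-line → (3,4), t=0.8198
    cross y-line → (3,3), t=1.4000
    cross x-line → (4,3), t=1.9745
    cross x-line → (5,3), t=3.1292
    cross y-line → (5,2), t=3.4000 (wall)
  → r_2 = 3.4000
beam 3: φ=45°, α=60°
  d=(0.5000,0.8660)  start (2,4)  tX=1.4200 tY=0.3464  stride 1/|dx|=2.0000 1/|dy|=1.1547
    cross y-line → (2,5), t=0.3464
    cross x-line → (3,5), t=1.4200
    cross y-line → (3,6), t=1.5011
    cross y-line → (3,7), t=2.6558 (wall)
  → r_3 = 2.6558
beam 4: φ=135°, α=150°
  d=(-0.8660,0.5000)  start (2,4)  tX=0.3349 tY=0.6000  stride 1/|dx|=1.1547 1/|dy|=2.0000
    cross x-line → (1,4), t=0.3349
    cross y-line → (1,5), t=0.6000
    cross x-line → (0,5), t=1.4896 (wall)
  → r_4 = 1.4896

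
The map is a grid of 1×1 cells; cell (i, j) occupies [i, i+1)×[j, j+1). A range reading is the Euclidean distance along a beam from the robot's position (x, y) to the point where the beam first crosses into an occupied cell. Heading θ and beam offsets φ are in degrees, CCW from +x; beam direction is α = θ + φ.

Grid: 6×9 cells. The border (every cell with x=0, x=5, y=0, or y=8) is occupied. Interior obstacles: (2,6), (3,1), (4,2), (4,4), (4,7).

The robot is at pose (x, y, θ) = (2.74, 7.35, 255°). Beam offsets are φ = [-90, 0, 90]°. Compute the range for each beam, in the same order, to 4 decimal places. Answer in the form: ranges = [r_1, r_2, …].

ranges = [1.8014, 0.3623, 1.3044]

beam 1: φ=-90°, α=165°
  d=(-0.9659,0.2588)  start (2,7)  tX=0.7661 tY=2.5114  stride 1/|dx|=1.0353 1/|dy|=3.8637
    cross x-line → (1,7), t=0.7661
    cross x-line → (0,7), t=1.8014 (wall)
  → r_1 = 1.8014
beam 2: φ=0°, α=255°
  d=(-0.2588,-0.9659)  start (2,7)  tX=2.8591 tY=0.3623  stride 1/|dx|=3.8637 1/|dy|=1.0353
    cross y-line → (2,6), t=0.3623 (wall)
  → r_2 = 0.3623
beam 3: φ=90°, α=345°
  d=(0.9659,-0.2588)  start (2,7)  tX=0.2692 tY=1.3523  stride 1/|dx|=1.0353 1/|dy|=3.8637
    cross x-line → (3,7), t=0.2692
    cross x-line → (4,7), t=1.3044 (wall)
  → r_3 = 1.3044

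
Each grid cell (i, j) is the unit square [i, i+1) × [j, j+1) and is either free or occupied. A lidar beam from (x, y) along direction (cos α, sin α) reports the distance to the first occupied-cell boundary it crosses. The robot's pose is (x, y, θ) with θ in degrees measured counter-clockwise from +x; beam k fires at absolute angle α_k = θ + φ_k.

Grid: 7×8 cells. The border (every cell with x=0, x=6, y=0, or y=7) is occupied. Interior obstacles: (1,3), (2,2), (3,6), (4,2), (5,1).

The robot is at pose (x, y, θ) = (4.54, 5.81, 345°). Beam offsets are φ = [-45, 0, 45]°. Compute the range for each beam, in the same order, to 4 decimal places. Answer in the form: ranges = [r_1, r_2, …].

ranges = [2.9200, 1.5115, 1.6859]

beam 1: φ=-45°, α=300°
  cosα=0.5000 sinα=-0.8660 | (4,5) | tMaxX 0.9200 tMaxY 0.9353 | tΔX 2.0000 tΔY 1.1547
    t=0.9200 [x] (5,5)
    t=0.9353 [y] (5,4)
    t=2.0900 [y] (5,3)
    t=2.9200 [x] (6,3) — stop
  → r_1 = 2.9200
beam 2: φ=0°, α=345°
  cosα=0.9659 sinα=-0.2588 | (4,5) | tMaxX 0.4762 tMaxY 3.1296 | tΔX 1.0353 tΔY 3.8637
    t=0.4762 [x] (5,5)
    t=1.5115 [x] (6,5) — stop
  → r_2 = 1.5115
beam 3: φ=45°, α=30°
  cosα=0.8660 sinα=0.5000 | (4,5) | tMaxX 0.5312 tMaxY 0.3800 | tΔX 1.1547 tΔY 2.0000
    t=0.3800 [y] (4,6)
    t=0.5312 [x] (5,6)
    t=1.6859 [x] (6,6) — stop
  → r_3 = 1.6859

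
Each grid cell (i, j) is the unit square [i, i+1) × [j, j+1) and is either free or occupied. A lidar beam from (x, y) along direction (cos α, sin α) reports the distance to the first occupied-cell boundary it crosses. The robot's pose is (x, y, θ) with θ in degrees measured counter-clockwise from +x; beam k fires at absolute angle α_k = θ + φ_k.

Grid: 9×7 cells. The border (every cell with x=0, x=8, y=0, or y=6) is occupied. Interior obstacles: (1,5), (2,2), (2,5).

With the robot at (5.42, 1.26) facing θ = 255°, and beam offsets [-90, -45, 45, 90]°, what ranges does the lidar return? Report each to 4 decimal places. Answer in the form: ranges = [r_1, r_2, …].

ranges = [2.8591, 0.5200, 0.3002, 1.0046]

beam 1: φ=-90°, α=165°
  direction (-0.9659, 0.2588); cell (5,1); t to first gridline: x 0.4348, y 2.8591 (then +1.0353 / +3.8637)
    (4,1) via x @ 0.4348
    (3,1) via x @ 1.4701
    (2,1) via x @ 2.5054
    (2,2) via y @ 2.8591  # hit
  → r_1 = 2.8591
beam 2: φ=-45°, α=210°
  direction (-0.8660, -0.5000); cell (5,1); t to first gridline: x 0.4850, y 0.5200 (then +1.1547 / +2.0000)
    (4,1) via x @ 0.4850
    (4,0) via y @ 0.5200  # hit
  → r_2 = 0.5200
beam 3: φ=45°, α=300°
  direction (0.5000, -0.8660); cell (5,1); t to first gridline: x 1.1600, y 0.3002 (then +2.0000 / +1.1547)
    (5,0) via y @ 0.3002  # hit
  → r_3 = 0.3002
beam 4: φ=90°, α=345°
  direction (0.9659, -0.2588); cell (5,1); t to first gridline: x 0.6005, y 1.0046 (then +1.0353 / +3.8637)
    (6,1) via x @ 0.6005
    (6,0) via y @ 1.0046  # hit
  → r_4 = 1.0046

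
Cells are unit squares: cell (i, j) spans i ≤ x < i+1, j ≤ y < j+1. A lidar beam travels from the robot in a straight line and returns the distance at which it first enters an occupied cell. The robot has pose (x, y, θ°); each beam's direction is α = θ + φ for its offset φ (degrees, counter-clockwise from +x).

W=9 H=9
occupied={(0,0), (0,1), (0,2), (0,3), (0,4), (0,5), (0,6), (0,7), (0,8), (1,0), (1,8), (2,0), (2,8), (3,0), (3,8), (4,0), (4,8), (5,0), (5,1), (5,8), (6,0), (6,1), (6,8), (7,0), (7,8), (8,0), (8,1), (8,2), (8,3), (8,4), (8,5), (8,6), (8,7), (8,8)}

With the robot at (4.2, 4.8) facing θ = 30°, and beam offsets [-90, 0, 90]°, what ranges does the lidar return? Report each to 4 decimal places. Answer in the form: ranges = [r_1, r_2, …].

ranges = [3.2332, 4.3879, 3.6950]

beam 1: φ=-90°, α=300°
  cosα=0.5000 sinα=-0.8660 | (4,4) | tMaxX 1.6000 tMaxY 0.9238 | tΔX 2.0000 tΔY 1.1547
    t=0.9238 [y] (4,3)
    t=1.6000 [x] (5,3)
    t=2.0785 [y] (5,2)
    t=3.2332 [y] (5,1) — stop
  → r_1 = 3.2332
beam 2: φ=0°, α=30°
  cosα=0.8660 sinα=0.5000 | (4,4) | tMaxX 0.9238 tMaxY 0.4000 | tΔX 1.1547 tΔY 2.0000
    t=0.4000 [y] (4,5)
    t=0.9238 [x] (5,5)
    t=2.0785 [x] (6,5)
    t=2.4000 [y] (6,6)
    t=3.2332 [x] (7,6)
    t=4.3879 [x] (8,6) — stop
  → r_2 = 4.3879
beam 3: φ=90°, α=120°
  cosα=-0.5000 sinα=0.8660 | (4,4) | tMaxX 0.4000 tMaxY 0.2309 | tΔX 2.0000 tΔY 1.1547
    t=0.2309 [y] (4,5)
    t=0.4000 [x] (3,5)
    t=1.3856 [y] (3,6)
    t=2.4000 [x] (2,6)
    t=2.5403 [y] (2,7)
    t=3.6950 [y] (2,8) — stop
  → r_3 = 3.6950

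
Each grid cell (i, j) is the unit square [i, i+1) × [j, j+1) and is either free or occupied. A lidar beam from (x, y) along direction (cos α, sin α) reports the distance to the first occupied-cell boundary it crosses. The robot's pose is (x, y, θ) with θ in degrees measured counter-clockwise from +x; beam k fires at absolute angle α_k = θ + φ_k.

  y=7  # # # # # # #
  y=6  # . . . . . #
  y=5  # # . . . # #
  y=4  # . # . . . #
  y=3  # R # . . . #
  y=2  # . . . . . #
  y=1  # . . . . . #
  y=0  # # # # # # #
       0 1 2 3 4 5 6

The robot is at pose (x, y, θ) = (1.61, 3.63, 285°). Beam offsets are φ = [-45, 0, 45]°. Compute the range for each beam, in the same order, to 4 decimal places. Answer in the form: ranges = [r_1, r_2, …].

beam 1: φ=-45°, α=240°
  cosα=-0.5000 sinα=-0.8660 | (1,3) | tMaxX 1.2200 tMaxY 0.7275 | tΔX 2.0000 tΔY 1.1547
    t=0.7275 [y] (1,2)
    t=1.2200 [x] (0,2) — stop
  → r_1 = 1.2200
beam 2: φ=0°, α=285°
  cosα=0.2588 sinα=-0.9659 | (1,3) | tMaxX 1.5068 tMaxY 0.6522 | tΔX 3.8637 tΔY 1.0353
    t=0.6522 [y] (1,2)
    t=1.5068 [x] (2,2)
    t=1.6875 [y] (2,1)
    t=2.7228 [y] (2,0) — stop
  → r_2 = 2.7228
beam 3: φ=45°, α=330°
  cosα=0.8660 sinα=-0.5000 | (1,3) | tMaxX 0.4503 tMaxY 1.2600 | tΔX 1.1547 tΔY 2.0000
    t=0.4503 [x] (2,3) — stop
  → r_3 = 0.4503

ranges = [1.2200, 2.7228, 0.4503]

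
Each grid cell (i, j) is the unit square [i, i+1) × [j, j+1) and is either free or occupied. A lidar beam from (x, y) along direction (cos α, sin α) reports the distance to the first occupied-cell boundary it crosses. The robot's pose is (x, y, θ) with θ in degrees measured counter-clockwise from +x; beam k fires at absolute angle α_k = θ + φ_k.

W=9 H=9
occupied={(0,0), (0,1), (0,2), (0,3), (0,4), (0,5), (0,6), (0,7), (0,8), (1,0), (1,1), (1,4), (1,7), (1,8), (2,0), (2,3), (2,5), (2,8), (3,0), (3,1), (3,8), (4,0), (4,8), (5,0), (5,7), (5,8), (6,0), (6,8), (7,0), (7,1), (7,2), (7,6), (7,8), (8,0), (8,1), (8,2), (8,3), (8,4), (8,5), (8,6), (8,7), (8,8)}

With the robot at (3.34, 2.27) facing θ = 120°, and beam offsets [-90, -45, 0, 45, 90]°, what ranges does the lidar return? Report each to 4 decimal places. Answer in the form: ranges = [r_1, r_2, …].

ranges = [5.3809, 5.9321, 0.8429, 2.4225, 1.5473]

beam 1: φ=-90°, α=30°
  d=(0.8660,0.5000)  start (3,2)  tX=0.7621 tY=1.4600  stride 1/|dx|=1.1547 1/|dy|=2.0000
    cross x-line → (4,2), t=0.7621
    cross y-line → (4,3), t=1.4600
    cross x-line → (5,3), t=1.9168
    cross x-line → (6,3), t=3.0715
    cross y-line → (6,4), t=3.4600
    cross x-line → (7,4), t=4.2262
    cross x-line → (8,4), t=5.3809 (wall)
  → r_1 = 5.3809
beam 2: φ=-45°, α=75°
  d=(0.2588,0.9659)  start (3,2)  tX=2.5500 tY=0.7558  stride 1/|dx|=3.8637 1/|dy|=1.0353
    cross y-line → (3,3), t=0.7558
    cross y-line → (3,4), t=1.7910
    cross x-line → (4,4), t=2.5500
    cross y-line → (4,5), t=2.8263
    cross y-line → (4,6), t=3.8616
    cross y-line → (4,7), t=4.8969
    cross y-line → (4,8), t=5.9321 (wall)
  → r_2 = 5.9321
beam 3: φ=0°, α=120°
  d=(-0.5000,0.8660)  start (3,2)  tX=0.6800 tY=0.8429  stride 1/|dx|=2.0000 1/|dy|=1.1547
    cross x-line → (2,2), t=0.6800
    cross y-line → (2,3), t=0.8429 (wall)
  → r_3 = 0.8429
beam 4: φ=45°, α=165°
  d=(-0.9659,0.2588)  start (3,2)  tX=0.3520 tY=2.8205  stride 1/|dx|=1.0353 1/|dy|=3.8637
    cross x-line → (2,2), t=0.3520
    cross x-line → (1,2), t=1.3873
    cross x-line → (0,2), t=2.4225 (wall)
  → r_4 = 2.4225
beam 5: φ=90°, α=210°
  d=(-0.8660,-0.5000)  start (3,2)  tX=0.3926 tY=0.5400  stride 1/|dx|=1.1547 1/|dy|=2.0000
    cross x-line → (2,2), t=0.3926
    cross y-line → (2,1), t=0.5400
    cross x-line → (1,1), t=1.5473 (wall)
  → r_5 = 1.5473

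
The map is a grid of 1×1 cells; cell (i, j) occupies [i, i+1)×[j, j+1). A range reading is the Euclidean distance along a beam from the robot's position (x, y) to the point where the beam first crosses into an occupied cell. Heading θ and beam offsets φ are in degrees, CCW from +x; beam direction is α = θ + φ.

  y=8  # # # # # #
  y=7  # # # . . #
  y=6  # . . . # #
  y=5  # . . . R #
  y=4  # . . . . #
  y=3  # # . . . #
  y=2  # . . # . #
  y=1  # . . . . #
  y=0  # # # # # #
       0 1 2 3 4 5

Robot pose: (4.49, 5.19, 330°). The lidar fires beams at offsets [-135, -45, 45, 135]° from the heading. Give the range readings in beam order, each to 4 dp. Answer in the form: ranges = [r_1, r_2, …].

beam 1: φ=-135°, α=195°
  d=(-0.9659,-0.2588)  start (4,5)  tX=0.5073 tY=0.7341  stride 1/|dx|=1.0353 1/|dy|=3.8637
    cross x-line → (3,5), t=0.5073
    cross y-line → (3,4), t=0.7341
    cross x-line → (2,4), t=1.5426
    cross x-line → (1,4), t=2.5778
    cross x-line → (0,4), t=3.6131 (wall)
  → r_1 = 3.6131
beam 2: φ=-45°, α=285°
  d=(0.2588,-0.9659)  start (4,5)  tX=1.9705 tY=0.1967  stride 1/|dx|=3.8637 1/|dy|=1.0353
    cross y-line → (4,4), t=0.1967
    cross y-line → (4,3), t=1.2320
    cross x-line → (5,3), t=1.9705 (wall)
  → r_2 = 1.9705
beam 3: φ=45°, α=15°
  d=(0.9659,0.2588)  start (4,5)  tX=0.5280 tY=3.1296  stride 1/|dx|=1.0353 1/|dy|=3.8637
    cross x-line → (5,5), t=0.5280 (wall)
  → r_3 = 0.5280
beam 4: φ=135°, α=105°
  d=(-0.2588,0.9659)  start (4,5)  tX=1.8932 tY=0.8386  stride 1/|dx|=3.8637 1/|dy|=1.0353
    cross y-line → (4,6), t=0.8386 (wall)
  → r_4 = 0.8386

ranges = [3.6131, 1.9705, 0.5280, 0.8386]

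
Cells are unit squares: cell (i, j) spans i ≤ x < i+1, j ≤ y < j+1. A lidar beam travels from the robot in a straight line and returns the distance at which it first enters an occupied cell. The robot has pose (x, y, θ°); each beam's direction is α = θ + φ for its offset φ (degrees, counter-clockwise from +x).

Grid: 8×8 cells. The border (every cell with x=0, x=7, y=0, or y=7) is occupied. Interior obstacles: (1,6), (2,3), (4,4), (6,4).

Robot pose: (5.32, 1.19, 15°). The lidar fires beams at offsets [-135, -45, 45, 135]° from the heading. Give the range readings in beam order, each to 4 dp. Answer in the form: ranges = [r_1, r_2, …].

beam 1: φ=-135°, α=240°
  cosα=-0.5000 sinα=-0.8660 | (5,1) | tMaxX 0.6400 tMaxY 0.2194 | tΔX 2.0000 tΔY 1.1547
    t=0.2194 [y] (5,0) — stop
  → r_1 = 0.2194
beam 2: φ=-45°, α=330°
  cosα=0.8660 sinα=-0.5000 | (5,1) | tMaxX 0.7852 tMaxY 0.3800 | tΔX 1.1547 tΔY 2.0000
    t=0.3800 [y] (5,0) — stop
  → r_2 = 0.3800
beam 3: φ=45°, α=60°
  cosα=0.5000 sinα=0.8660 | (5,1) | tMaxX 1.3600 tMaxY 0.9353 | tΔX 2.0000 tΔY 1.1547
    t=0.9353 [y] (5,2)
    t=1.3600 [x] (6,2)
    t=2.0900 [y] (6,3)
    t=3.2447 [y] (6,4) — stop
  → r_3 = 3.2447
beam 4: φ=135°, α=150°
  cosα=-0.8660 sinα=0.5000 | (5,1) | tMaxX 0.3695 tMaxY 1.6200 | tΔX 1.1547 tΔY 2.0000
    t=0.3695 [x] (4,1)
    t=1.5242 [x] (3,1)
    t=1.6200 [y] (3,2)
    t=2.6789 [x] (2,2)
    t=3.6200 [y] (2,3) — stop
  → r_4 = 3.6200

ranges = [0.2194, 0.3800, 3.2447, 3.6200]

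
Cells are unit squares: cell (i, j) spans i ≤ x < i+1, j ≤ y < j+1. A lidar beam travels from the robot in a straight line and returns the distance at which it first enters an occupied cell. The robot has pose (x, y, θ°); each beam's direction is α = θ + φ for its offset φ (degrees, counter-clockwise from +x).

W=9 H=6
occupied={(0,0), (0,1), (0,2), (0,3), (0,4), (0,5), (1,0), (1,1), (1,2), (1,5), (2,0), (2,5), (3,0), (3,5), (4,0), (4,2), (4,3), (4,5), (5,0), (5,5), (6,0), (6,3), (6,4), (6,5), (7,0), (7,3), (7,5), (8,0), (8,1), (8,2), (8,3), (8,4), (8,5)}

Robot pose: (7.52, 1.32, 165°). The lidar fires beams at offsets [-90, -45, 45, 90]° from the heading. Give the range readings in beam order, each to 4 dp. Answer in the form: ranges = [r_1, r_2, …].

ranges = [1.7393, 1.9399, 0.6400, 0.3313]

beam 1: φ=-90°, α=75°
  cosα=0.2588 sinα=0.9659 | (7,1) | tMaxX 1.8546 tMaxY 0.7040 | tΔX 3.8637 tΔY 1.0353
    t=0.7040 [y] (7,2)
    t=1.7393 [y] (7,3) — stop
  → r_1 = 1.7393
beam 2: φ=-45°, α=120°
  cosα=-0.5000 sinα=0.8660 | (7,1) | tMaxX 1.0400 tMaxY 0.7852 | tΔX 2.0000 tΔY 1.1547
    t=0.7852 [y] (7,2)
    t=1.0400 [x] (6,2)
    t=1.9399 [y] (6,3) — stop
  → r_2 = 1.9399
beam 3: φ=45°, α=210°
  cosα=-0.8660 sinα=-0.5000 | (7,1) | tMaxX 0.6004 tMaxY 0.6400 | tΔX 1.1547 tΔY 2.0000
    t=0.6004 [x] (6,1)
    t=0.6400 [y] (6,0) — stop
  → r_3 = 0.6400
beam 4: φ=90°, α=255°
  cosα=-0.2588 sinα=-0.9659 | (7,1) | tMaxX 2.0091 tMaxY 0.3313 | tΔX 3.8637 tΔY 1.0353
    t=0.3313 [y] (7,0) — stop
  → r_4 = 0.3313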